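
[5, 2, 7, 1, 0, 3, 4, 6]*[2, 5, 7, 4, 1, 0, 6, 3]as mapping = [0→0, 1→7, 2→3, 3→5, 4→2, 5→4, 6→1, 7→6]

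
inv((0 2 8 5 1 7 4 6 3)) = (0 3 6 4 7 1 5 8 2)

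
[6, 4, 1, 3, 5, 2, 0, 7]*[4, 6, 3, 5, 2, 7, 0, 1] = [0, 2, 6, 5, 7, 3, 4, 1] 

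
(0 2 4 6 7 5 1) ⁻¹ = (0 1 5 7 6 4 2) 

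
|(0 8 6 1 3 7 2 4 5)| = 9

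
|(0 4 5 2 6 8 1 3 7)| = 9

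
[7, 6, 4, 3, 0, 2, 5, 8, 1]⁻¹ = [4, 8, 5, 3, 2, 6, 1, 0, 7]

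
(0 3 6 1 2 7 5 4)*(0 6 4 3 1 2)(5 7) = (0 1)(2 5 3 4 6)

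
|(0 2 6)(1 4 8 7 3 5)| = 6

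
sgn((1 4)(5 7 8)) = -1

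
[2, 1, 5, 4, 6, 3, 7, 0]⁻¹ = [7, 1, 0, 5, 3, 2, 4, 6]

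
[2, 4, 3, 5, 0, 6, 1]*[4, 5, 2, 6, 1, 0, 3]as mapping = [0→2, 1→1, 2→6, 3→0, 4→4, 5→3, 6→5]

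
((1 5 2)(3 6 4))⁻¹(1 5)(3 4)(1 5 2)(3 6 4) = (2 5)(3 6)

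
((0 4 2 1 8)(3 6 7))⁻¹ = (0 8 1 2 4)(3 7 6)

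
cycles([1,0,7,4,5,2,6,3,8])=(0 1)(2 7 3 4 5)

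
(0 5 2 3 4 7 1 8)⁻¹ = (0 8 1 7 4 3 2 5)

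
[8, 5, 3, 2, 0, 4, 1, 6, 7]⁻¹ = [4, 6, 3, 2, 5, 1, 7, 8, 0]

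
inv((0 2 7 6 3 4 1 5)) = (0 5 1 4 3 6 7 2)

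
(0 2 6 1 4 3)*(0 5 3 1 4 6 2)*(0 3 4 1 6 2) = (0 3 5 4 6 1 2)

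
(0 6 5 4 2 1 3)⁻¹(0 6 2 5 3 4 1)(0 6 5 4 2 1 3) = (0 2 3 6 5 1 4)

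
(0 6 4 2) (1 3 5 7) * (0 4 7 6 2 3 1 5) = (0 2 4 3) (5 6 7) 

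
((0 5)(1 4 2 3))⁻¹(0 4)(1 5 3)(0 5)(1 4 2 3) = (0 1 4)(2 5)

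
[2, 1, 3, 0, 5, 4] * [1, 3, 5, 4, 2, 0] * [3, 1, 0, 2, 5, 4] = [4, 2, 5, 1, 3, 0]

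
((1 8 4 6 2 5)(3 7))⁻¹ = (1 5 2 6 4 8)(3 7)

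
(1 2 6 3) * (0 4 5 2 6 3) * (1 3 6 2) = (0 4 5 1 2 6)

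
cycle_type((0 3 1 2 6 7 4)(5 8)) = 2.7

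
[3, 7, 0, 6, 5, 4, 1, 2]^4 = [7, 3, 1, 2, 4, 5, 0, 6]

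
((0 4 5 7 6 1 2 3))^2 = (0 5 6 2)(1 3 4 7)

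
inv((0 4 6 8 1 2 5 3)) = (0 3 5 2 1 8 6 4)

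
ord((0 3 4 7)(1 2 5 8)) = 4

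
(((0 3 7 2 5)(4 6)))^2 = (0 7 5 3 2)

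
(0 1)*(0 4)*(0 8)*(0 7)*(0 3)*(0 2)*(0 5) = (0 1 4 8 7 3 2 5)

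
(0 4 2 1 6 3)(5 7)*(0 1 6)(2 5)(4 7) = (0 7 2 6 3 1)(4 5)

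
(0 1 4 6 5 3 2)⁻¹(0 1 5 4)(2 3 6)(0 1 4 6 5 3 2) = (0 2 5)(1 4 3 6)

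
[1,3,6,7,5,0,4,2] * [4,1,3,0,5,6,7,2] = [1,0,7,2,6,4,5,3]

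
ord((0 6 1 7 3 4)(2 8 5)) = 6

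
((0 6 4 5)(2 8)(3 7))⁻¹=(0 5 4 6)(2 8)(3 7)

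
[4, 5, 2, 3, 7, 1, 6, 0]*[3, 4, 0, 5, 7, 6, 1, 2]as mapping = [0→7, 1→6, 2→0, 3→5, 4→2, 5→4, 6→1, 7→3]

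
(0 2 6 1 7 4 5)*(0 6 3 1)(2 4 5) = (0 4 2 3 1 7 5 6)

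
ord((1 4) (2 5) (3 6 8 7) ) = 4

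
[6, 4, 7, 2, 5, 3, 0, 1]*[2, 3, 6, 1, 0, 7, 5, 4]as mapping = [0→5, 1→0, 2→4, 3→6, 4→7, 5→1, 6→2, 7→3]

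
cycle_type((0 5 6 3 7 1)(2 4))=2.6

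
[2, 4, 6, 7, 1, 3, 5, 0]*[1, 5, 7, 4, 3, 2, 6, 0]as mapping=[0→7, 1→3, 2→6, 3→0, 4→5, 5→4, 6→2, 7→1]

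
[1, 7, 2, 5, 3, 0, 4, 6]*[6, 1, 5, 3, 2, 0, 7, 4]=[1, 4, 5, 0, 3, 6, 2, 7]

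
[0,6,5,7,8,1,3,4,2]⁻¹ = [0,5,8,6,7,2,1,3,4]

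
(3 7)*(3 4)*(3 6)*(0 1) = (0 1)(3 7 4 6)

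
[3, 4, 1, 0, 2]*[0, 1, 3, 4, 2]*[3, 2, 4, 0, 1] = [1, 4, 2, 3, 0]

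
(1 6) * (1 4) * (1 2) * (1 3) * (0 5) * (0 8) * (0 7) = (0 5 8 7)(1 6 4 2 3)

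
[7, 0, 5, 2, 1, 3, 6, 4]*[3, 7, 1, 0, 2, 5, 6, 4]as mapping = [0→4, 1→3, 2→5, 3→1, 4→7, 5→0, 6→6, 7→2]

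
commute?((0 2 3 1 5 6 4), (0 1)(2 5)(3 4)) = no:(0 2 3 1 5 6 4) * (0 1)(2 5)(3 4) = (0 5 6 3)(1 2 4), (0 1)(2 5)(3 4) * (0 2 3 1 5 6 4) = (0 5 3)(1 2 6 4)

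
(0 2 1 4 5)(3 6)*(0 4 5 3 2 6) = (0 6 2 1 5 4 3)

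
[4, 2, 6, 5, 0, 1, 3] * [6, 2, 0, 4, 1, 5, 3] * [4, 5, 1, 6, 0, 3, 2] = [5, 4, 6, 3, 2, 1, 0]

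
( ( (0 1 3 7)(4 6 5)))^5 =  (0 1 3 7)(4 5 6)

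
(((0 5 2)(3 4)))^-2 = (0 5 2)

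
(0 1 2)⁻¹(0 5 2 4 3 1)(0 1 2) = (0 4 3 2 1 5)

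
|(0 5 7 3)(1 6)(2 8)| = 4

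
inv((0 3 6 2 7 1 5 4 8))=(0 8 4 5 1 7 2 6 3)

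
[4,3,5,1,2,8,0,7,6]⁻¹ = [6,3,4,1,0,2,8,7,5]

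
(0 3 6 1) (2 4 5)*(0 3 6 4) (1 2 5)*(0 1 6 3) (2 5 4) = (0 3 2 1) (4 6 5) 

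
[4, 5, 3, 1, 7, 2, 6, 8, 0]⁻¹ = [8, 3, 5, 2, 0, 1, 6, 4, 7]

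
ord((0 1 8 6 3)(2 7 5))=15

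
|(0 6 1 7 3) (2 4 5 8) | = 20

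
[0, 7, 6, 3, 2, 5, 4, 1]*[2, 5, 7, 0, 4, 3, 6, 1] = [2, 1, 6, 0, 7, 3, 4, 5]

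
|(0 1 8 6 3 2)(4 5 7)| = 6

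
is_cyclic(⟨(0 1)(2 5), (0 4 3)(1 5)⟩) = no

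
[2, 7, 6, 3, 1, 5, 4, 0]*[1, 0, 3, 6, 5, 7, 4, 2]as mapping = [0→3, 1→2, 2→4, 3→6, 4→0, 5→7, 6→5, 7→1]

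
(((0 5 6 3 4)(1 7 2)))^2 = (0 6 4 5 3)(1 2 7)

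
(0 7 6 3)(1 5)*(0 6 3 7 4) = (0 4)(1 5)(3 6 7)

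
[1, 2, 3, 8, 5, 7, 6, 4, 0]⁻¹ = [8, 0, 1, 2, 7, 4, 6, 5, 3]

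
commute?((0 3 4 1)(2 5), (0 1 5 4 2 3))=no:(0 3 4 1)(2 5)*(0 1 5 4 2 3)=(2 4 5 3), (0 1 5 4 2 3)*(0 3 4 1)(2 5)=(1 2 4 5)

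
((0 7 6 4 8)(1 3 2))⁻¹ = (0 8 4 6 7)(1 2 3)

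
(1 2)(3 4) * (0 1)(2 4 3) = (0 1 4 2)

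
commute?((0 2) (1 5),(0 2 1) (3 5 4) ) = no:(0 2) (1 5) * (0 2 1) (3 5 4) = (0 1 4 3 5),(0 2 1) (3 5 4) * (0 2) (1 5) = (1 2 5 4 3) 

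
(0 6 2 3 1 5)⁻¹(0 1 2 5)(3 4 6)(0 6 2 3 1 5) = (0 6 5 3)(1 4 2)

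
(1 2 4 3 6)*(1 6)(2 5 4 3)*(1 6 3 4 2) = (1 5 2 4)(3 6)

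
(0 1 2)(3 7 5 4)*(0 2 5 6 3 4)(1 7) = (0 7 6 3 1 5)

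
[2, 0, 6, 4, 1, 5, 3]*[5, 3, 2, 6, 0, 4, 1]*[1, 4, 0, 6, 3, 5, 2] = [0, 5, 4, 1, 6, 3, 2]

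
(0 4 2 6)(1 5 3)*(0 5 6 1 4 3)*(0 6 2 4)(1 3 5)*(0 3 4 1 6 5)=(1 2 4)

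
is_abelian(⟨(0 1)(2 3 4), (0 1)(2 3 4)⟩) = yes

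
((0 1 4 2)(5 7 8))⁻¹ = (0 2 4 1)(5 8 7)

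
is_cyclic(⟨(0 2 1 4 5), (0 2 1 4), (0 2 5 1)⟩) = no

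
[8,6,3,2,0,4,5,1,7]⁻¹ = [4,7,3,2,5,6,1,8,0]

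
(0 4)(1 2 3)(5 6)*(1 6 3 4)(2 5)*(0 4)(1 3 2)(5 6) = (0 3 5 2)(1 6)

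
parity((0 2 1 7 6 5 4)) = even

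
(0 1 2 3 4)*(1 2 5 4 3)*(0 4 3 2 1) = (0 1 5 3 2)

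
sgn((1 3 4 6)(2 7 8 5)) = 1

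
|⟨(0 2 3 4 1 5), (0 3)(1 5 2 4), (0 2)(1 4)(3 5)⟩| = 720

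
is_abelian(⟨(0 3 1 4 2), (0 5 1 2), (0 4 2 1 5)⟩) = no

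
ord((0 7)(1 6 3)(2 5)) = 6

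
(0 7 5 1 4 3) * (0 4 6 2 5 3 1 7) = (1 6 2 5 7 3 4)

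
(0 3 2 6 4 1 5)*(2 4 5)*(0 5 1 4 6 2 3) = (1 3 6)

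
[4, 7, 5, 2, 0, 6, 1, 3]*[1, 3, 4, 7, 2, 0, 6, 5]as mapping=[0→2, 1→5, 2→0, 3→4, 4→1, 5→6, 6→3, 7→7]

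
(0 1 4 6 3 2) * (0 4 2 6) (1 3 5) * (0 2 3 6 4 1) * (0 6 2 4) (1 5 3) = (0 2 5 6 3) 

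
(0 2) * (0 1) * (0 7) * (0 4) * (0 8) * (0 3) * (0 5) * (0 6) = (0 2 1 7 4 8 3 5 6)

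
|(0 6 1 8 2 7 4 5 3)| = 9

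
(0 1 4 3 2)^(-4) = (0 1 4 3 2)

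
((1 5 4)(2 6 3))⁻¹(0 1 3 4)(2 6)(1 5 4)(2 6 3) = (0 5 2 1)(3 6)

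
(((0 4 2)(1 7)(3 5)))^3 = (1 7)(3 5)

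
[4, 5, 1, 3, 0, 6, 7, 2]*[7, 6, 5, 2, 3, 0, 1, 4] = [3, 0, 6, 2, 7, 1, 4, 5]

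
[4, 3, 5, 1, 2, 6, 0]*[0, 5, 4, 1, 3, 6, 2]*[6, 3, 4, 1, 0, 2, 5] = [1, 3, 5, 2, 0, 4, 6]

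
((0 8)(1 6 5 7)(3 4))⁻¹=(0 8)(1 7 5 6)(3 4)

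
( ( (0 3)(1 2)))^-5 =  (0 3)(1 2)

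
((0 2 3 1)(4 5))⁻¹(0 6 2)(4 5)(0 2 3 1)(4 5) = (2 6 3)(4 5)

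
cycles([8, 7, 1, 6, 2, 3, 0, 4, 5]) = (0 8 5 3 6) (1 7 4 2) 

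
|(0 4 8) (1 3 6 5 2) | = 15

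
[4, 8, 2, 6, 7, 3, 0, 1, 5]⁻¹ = [6, 7, 2, 5, 0, 8, 3, 4, 1]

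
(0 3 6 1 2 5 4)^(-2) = (0 5 1 3 4 2 6)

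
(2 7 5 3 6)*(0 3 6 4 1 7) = (0 3 4 1 7 5 6 2)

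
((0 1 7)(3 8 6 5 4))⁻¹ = (0 7 1)(3 4 5 6 8)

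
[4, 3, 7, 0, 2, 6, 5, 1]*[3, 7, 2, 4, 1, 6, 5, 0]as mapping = [0→1, 1→4, 2→0, 3→3, 4→2, 5→5, 6→6, 7→7]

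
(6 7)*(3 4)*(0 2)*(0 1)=(0 2 1)(3 4)(6 7)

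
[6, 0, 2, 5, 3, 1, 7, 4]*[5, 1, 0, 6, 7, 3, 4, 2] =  [4, 5, 0, 3, 6, 1, 2, 7] 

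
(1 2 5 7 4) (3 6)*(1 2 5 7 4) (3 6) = (1 5 4 2 7) 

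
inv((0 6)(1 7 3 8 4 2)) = (0 6)(1 2 4 8 3 7)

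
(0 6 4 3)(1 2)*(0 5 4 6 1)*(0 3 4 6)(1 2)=(0 2 3 5 6)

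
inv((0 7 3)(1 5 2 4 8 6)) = (0 3 7)(1 6 8 4 2 5)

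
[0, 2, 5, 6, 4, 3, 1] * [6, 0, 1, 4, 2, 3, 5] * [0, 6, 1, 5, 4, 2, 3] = [3, 6, 5, 2, 1, 4, 0]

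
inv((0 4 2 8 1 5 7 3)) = (0 3 7 5 1 8 2 4)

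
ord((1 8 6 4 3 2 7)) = 7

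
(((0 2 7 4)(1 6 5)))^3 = (0 4 7 2)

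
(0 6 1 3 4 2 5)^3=(0 3 5 1 2 6 4)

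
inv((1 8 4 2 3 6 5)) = (1 5 6 3 2 4 8)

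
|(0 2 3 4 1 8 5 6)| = 8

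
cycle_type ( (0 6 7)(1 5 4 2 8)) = 3.5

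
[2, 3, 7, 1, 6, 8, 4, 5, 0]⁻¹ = [8, 3, 0, 1, 6, 7, 4, 2, 5]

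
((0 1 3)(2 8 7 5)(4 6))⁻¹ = (0 3 1)(2 5 7 8)(4 6)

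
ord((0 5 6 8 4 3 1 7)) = 8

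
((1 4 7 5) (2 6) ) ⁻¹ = (1 5 7 4) (2 6) 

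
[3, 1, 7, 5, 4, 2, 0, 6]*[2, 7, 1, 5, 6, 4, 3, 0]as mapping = [0→5, 1→7, 2→0, 3→4, 4→6, 5→1, 6→2, 7→3]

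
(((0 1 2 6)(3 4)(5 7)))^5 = (0 1 2 6)(3 4)(5 7)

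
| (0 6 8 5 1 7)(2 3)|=6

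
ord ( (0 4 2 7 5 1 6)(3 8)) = 14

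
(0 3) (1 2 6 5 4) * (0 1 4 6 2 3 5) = (0 5 6) (1 3) 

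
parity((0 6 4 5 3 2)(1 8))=even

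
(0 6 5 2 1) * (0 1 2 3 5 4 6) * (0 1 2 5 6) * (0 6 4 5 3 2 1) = (2 3 4 6 5)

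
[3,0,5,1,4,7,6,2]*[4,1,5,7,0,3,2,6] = [7,4,3,1,0,6,2,5]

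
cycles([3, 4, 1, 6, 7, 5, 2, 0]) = (0 3 6 2 1 4 7)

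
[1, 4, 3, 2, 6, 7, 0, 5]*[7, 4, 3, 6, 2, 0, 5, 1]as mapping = [0→4, 1→2, 2→6, 3→3, 4→5, 5→1, 6→7, 7→0]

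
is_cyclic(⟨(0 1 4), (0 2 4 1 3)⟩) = no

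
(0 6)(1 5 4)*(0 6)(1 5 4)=(1 4 5)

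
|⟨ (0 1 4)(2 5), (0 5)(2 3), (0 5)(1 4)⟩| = 720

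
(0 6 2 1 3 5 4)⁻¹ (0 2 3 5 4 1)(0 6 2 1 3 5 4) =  (0 3 6 1 5 4)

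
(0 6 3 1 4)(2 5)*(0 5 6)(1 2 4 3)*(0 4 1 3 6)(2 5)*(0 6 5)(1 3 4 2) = (0 2 6 4 1 5 3)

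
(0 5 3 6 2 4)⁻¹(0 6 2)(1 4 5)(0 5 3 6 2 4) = (0 3 1)(2 4 5)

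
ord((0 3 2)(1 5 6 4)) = 12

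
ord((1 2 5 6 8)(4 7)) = 10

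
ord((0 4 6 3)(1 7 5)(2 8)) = 12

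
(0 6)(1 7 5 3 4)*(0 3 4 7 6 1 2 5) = (0 1 6 3 7)(2 5 4)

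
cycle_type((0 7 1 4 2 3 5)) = 7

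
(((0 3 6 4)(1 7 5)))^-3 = (0 3 6 4)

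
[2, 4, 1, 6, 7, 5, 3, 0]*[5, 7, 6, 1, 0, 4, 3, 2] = [6, 0, 7, 3, 2, 4, 1, 5]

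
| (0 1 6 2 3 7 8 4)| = 8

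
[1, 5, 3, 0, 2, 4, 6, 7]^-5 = [1, 5, 3, 0, 2, 4, 6, 7]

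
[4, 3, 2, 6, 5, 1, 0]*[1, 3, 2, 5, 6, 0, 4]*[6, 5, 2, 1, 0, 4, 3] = [3, 4, 2, 0, 6, 1, 5]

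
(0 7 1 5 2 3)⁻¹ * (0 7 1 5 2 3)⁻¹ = (0 2 1)(3 5 7)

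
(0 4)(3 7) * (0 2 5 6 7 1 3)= (0 4 2 5 6 7)(1 3)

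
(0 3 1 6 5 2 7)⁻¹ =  (0 7 2 5 6 1 3)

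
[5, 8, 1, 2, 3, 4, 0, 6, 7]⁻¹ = [6, 2, 3, 4, 5, 0, 7, 8, 1]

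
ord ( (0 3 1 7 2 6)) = 6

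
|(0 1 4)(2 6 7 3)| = 12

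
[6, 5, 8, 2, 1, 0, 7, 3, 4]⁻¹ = [5, 4, 3, 7, 8, 1, 0, 6, 2]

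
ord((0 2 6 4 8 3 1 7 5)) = 9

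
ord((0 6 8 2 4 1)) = 6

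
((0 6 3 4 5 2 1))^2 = (0 3 5 1 6 4 2)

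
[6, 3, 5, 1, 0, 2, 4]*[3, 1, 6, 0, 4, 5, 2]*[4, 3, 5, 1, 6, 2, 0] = [5, 4, 2, 3, 1, 0, 6]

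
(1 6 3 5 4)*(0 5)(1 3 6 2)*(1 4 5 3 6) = (0 3)(1 2 4 6)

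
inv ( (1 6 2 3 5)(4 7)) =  (1 5 3 2 6)(4 7)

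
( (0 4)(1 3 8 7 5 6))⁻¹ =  (0 4)(1 6 5 7 8 3)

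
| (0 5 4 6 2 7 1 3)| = 8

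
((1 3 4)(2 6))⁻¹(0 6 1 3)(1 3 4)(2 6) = (0 2 3 4)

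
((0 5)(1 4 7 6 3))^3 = (0 5)(1 6 4 3 7)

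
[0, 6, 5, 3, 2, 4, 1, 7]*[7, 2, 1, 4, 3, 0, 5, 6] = [7, 5, 0, 4, 1, 3, 2, 6]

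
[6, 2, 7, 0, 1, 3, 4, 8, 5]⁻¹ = [3, 4, 1, 5, 6, 8, 0, 2, 7]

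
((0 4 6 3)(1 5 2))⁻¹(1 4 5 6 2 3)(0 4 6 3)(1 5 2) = (0 5 6 2 3 1)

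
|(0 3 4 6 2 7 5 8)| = 8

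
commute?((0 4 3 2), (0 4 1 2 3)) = no:(0 4 3 2) * (0 4 1 2 3) = (0 1 2 4), (0 4 1 2 3) * (0 4 3 2) = (0 3 4 1)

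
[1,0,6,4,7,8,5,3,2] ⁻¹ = [1,0,8,7,3,6,2,4,5] 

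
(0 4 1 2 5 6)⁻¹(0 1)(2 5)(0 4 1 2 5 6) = (2 4)(5 6)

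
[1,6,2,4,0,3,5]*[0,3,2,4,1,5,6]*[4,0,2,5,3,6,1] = [5,1,2,0,4,3,6]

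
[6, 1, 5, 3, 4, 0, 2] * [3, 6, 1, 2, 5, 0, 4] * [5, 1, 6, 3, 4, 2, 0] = [4, 0, 5, 6, 2, 3, 1] 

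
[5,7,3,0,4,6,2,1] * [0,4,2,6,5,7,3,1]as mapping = [0→7,1→1,2→6,3→0,4→5,5→3,6→2,7→4]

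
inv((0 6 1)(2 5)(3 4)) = (0 1 6)(2 5)(3 4)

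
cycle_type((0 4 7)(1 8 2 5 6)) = 3.5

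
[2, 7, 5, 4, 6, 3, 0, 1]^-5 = [2, 7, 5, 4, 6, 3, 0, 1]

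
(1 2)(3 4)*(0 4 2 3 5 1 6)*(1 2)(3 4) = (0 3 1 4 5 2 6)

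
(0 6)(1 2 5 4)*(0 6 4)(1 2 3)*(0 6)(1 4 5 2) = (0 5 6)(1 3 4)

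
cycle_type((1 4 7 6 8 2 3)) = 7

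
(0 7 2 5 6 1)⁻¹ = (0 1 6 5 2 7)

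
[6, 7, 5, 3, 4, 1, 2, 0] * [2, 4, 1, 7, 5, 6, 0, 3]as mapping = [0→0, 1→3, 2→6, 3→7, 4→5, 5→4, 6→1, 7→2]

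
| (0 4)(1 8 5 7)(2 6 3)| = 12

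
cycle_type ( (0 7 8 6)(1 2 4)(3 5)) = 2.3.4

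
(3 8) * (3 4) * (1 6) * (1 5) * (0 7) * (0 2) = (0 7 2)(1 6 5)(3 8 4)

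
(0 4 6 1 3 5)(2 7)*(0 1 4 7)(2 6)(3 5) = (0 7 6 4 2)(1 5)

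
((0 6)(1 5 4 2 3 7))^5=(0 6)(1 7 3 2 4 5)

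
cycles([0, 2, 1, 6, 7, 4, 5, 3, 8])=(1 2)(3 6 5 4 7)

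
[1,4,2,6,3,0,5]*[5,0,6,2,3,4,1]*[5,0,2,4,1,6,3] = [5,4,3,0,2,6,1] 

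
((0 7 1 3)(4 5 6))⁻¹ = (0 3 1 7)(4 6 5)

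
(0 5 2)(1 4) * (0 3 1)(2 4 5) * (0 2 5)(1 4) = (0 5 1)(2 3 4)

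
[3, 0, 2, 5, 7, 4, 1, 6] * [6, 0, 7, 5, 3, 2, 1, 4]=[5, 6, 7, 2, 4, 3, 0, 1]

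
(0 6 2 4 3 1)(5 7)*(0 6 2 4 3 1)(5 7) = (0 2 3)(1 6 4)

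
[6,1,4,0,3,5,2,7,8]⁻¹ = [3,1,6,4,2,5,0,7,8]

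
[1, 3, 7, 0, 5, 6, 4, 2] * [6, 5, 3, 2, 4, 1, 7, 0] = [5, 2, 0, 6, 1, 7, 4, 3]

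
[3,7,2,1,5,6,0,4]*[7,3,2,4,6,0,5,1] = [4,1,2,3,0,5,7,6]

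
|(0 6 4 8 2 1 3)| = 7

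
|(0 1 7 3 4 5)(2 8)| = 6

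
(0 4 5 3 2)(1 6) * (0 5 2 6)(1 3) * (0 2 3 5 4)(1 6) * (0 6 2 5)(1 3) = (0 6)(1 5 2 4)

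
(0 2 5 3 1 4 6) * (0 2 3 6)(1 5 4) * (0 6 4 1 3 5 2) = (0 5 4 6)(1 3 2)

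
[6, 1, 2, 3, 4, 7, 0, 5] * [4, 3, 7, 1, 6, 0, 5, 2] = [5, 3, 7, 1, 6, 2, 4, 0] 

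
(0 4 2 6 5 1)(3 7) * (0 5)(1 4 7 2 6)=(0 7 3 2 1 5 4 6)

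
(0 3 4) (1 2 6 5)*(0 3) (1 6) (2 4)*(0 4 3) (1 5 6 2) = (0 4) (1 3) (2 5) 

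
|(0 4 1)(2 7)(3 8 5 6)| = 12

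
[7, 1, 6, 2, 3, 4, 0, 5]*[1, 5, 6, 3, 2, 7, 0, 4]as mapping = [0→4, 1→5, 2→0, 3→6, 4→3, 5→2, 6→1, 7→7]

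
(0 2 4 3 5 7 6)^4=(0 5 2 7 4 6 3)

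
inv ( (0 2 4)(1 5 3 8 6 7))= (0 4 2)(1 7 6 8 3 5)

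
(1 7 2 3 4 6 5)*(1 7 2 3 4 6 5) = (1 2 4 5 7 3 6)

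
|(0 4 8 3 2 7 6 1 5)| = 9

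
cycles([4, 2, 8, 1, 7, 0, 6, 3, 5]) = (0 4 7 3 1 2 8 5)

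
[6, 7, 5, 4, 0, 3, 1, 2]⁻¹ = [4, 6, 7, 5, 3, 2, 0, 1]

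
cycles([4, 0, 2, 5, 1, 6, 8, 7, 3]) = (0 4 1)(3 5 6 8)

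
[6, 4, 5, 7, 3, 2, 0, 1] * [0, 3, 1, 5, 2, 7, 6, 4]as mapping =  [0→6, 1→2, 2→7, 3→4, 4→5, 5→1, 6→0, 7→3]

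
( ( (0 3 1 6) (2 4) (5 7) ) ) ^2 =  (0 1) (3 6) 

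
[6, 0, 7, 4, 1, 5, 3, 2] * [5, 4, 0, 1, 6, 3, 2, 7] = [2, 5, 7, 6, 4, 3, 1, 0]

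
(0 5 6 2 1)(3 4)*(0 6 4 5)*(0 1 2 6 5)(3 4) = (0 1 5 3)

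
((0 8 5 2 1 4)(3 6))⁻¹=(0 4 1 2 5 8)(3 6)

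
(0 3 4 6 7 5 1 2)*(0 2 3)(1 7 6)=(1 3 4)(5 7)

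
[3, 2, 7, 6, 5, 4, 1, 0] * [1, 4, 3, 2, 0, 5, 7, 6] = [2, 3, 6, 7, 5, 0, 4, 1]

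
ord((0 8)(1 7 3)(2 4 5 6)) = 12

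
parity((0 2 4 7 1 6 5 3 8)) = even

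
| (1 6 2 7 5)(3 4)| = 10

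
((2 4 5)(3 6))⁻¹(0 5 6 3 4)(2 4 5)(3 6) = (0 2 3 6 5)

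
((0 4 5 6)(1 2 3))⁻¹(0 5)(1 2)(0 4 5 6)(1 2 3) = (2 3)(4 6)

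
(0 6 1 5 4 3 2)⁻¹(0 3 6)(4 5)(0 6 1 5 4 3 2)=(1 6 2)(3 4)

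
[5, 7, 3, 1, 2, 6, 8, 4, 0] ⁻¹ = [8, 3, 4, 2, 7, 0, 5, 1, 6] 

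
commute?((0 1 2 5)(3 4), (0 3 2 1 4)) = no:(0 1 2 5)(3 4) * (0 3 2 1 4) = (0 4 2 5 3), (0 3 2 1 4) * (0 1 2 5)(3 4) = (0 4 1 3 5)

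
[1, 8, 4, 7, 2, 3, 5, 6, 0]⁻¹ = [8, 0, 4, 5, 2, 6, 7, 3, 1]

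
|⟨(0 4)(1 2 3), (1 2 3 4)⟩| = 120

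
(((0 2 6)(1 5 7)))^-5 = (0 2 6)(1 5 7)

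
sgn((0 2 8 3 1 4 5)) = 1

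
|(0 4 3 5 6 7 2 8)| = 8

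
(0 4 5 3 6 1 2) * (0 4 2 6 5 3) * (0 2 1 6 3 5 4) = (0 1 3 4 5 2)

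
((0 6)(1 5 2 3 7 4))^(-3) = (0 6)(1 3)(2 4)(5 7)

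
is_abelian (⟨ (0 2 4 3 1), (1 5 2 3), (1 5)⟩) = no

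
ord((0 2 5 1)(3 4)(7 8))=4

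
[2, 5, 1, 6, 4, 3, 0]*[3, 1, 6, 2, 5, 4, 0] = [6, 4, 1, 0, 5, 2, 3]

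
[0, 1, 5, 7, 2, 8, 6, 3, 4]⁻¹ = [0, 1, 4, 7, 8, 2, 6, 3, 5]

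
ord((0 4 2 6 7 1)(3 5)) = 6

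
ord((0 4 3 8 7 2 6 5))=8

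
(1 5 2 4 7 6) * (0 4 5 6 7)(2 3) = (0 4)(1 6)(2 5 3)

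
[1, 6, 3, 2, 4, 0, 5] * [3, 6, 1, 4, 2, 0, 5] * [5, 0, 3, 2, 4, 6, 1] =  [1, 6, 4, 0, 3, 2, 5]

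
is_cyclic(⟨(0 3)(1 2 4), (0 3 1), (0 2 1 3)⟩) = no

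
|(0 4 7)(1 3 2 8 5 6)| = 6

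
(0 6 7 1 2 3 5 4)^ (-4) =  (0 2)(1 4)(3 6)(5 7)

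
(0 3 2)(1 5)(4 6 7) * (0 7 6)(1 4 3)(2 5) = (0 1 2 7 3 5 4)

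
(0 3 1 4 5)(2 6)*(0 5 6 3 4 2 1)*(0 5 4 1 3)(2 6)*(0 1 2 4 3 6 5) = (0 2 1 5 3)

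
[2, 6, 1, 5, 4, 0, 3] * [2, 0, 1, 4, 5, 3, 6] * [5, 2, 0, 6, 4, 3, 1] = [2, 1, 5, 6, 3, 0, 4]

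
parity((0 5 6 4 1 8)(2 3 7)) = odd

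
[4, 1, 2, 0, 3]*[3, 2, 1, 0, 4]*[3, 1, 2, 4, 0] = [0, 2, 1, 4, 3]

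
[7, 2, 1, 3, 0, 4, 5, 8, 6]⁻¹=[4, 2, 1, 3, 5, 6, 8, 0, 7]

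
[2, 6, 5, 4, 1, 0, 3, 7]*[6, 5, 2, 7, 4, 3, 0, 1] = [2, 0, 3, 4, 5, 6, 7, 1]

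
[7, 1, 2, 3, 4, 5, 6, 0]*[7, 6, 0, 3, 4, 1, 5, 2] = [2, 6, 0, 3, 4, 1, 5, 7]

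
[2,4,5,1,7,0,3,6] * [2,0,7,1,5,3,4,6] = [7,5,3,0,6,2,1,4] 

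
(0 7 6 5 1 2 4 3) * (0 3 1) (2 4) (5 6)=(0 7 5) (1 4) 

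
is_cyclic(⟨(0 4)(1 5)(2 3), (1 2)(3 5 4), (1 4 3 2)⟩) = no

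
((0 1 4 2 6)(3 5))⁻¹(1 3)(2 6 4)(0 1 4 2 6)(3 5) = (0 2 6)(4 5)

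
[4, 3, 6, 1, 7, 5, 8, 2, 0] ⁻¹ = [8, 3, 7, 1, 0, 5, 2, 4, 6] 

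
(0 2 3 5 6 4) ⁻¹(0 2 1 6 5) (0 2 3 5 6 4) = (1 4 6 2 3) 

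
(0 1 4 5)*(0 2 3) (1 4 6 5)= (0 4 1 6 5 2 3) 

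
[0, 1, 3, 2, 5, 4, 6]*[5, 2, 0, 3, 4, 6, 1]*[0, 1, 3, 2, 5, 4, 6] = [4, 3, 2, 0, 6, 5, 1] 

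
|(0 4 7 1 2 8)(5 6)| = 6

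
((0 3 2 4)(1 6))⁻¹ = (0 4 2 3)(1 6)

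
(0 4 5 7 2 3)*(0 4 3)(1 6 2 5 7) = (0 3 4 7 5 1 6 2)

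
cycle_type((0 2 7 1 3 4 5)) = 7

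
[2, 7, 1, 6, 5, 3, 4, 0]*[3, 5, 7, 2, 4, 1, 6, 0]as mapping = [0→7, 1→0, 2→5, 3→6, 4→1, 5→2, 6→4, 7→3]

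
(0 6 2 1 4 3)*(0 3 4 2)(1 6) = (0 1 2 6)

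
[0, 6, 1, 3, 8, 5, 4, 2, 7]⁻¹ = [0, 2, 7, 3, 6, 5, 1, 8, 4]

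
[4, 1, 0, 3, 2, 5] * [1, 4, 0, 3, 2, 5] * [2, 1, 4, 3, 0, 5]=[4, 0, 1, 3, 2, 5]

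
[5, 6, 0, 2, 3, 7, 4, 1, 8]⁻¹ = [2, 7, 3, 4, 6, 0, 1, 5, 8]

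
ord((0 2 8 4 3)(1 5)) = 10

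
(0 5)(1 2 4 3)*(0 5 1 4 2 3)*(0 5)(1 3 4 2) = (0 3 2 1 4 5)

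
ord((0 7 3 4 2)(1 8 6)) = 15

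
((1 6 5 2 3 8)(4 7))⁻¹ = (1 8 3 2 5 6)(4 7)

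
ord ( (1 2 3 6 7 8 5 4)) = 8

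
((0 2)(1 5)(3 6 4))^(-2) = (3 6 4)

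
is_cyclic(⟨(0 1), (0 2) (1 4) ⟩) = no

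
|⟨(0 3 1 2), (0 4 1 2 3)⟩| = 20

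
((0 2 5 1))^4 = ()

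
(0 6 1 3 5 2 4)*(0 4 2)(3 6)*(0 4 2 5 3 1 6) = (0 1)(2 5 4)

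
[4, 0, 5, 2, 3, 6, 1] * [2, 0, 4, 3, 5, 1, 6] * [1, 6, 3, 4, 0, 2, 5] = [2, 3, 6, 0, 4, 5, 1]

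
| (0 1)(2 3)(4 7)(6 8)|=2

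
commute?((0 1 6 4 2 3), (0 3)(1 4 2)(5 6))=no:(0 1 6 4 2 3)*(0 3)(1 4 2)(5 6)=(0 4 1 5 6 2), (0 3)(1 4 2)(5 6)*(0 1 6 4 2 3)=(1 2 6 5 4 3)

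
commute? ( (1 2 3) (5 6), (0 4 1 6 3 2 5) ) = no: (1 2 3) (5 6) * (0 4 1 6 3 2 5) = (0 4 1 5 3 6), (0 4 1 6 3 2 5) * (1 2 3) (5 6) = (0 4 2 6 1 5) 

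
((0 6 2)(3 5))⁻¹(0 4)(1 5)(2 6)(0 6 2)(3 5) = (0 2)(1 3)(4 6)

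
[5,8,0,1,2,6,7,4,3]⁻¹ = [2,3,4,8,7,0,5,6,1]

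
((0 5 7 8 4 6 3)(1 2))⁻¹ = (0 3 6 4 8 7 5)(1 2)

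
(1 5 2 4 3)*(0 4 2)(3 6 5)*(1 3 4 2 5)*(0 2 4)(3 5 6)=(0 4 3 5 2 6 1)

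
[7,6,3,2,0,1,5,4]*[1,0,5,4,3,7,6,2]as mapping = [0→2,1→6,2→4,3→5,4→1,5→0,6→7,7→3]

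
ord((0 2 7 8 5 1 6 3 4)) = 9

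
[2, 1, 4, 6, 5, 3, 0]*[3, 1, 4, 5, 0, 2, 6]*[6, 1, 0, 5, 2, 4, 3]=[2, 1, 6, 3, 0, 4, 5]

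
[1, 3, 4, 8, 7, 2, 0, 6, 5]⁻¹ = [6, 0, 5, 1, 2, 8, 7, 4, 3]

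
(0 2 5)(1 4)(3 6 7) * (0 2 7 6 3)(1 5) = (0 7)(1 4 5 2)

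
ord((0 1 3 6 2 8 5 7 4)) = 9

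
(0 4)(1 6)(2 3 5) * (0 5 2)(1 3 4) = (0 1 6 3 2 4 5)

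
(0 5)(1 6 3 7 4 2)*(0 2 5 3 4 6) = (0 3 7 6 4 5 2 1)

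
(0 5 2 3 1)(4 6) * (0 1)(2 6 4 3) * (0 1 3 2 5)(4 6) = (1 3)(2 5 4 6)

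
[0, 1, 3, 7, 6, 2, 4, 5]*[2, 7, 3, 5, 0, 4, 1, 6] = [2, 7, 5, 6, 1, 3, 0, 4]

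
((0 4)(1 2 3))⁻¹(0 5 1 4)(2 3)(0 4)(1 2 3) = (0 4 5 2)(1 3)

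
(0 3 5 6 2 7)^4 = (0 2 5)(3 7 6)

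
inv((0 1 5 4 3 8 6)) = (0 6 8 3 4 5 1)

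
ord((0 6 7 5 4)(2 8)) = 10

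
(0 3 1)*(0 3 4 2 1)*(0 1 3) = (0 4 2 3 1)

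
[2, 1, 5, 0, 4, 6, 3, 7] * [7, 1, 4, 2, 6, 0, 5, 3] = [4, 1, 0, 7, 6, 5, 2, 3]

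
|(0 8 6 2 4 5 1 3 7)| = 9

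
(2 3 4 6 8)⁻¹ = (2 8 6 4 3)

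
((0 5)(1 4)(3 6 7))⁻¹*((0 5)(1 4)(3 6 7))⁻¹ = (3 6 7)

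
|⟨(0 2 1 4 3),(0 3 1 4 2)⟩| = 60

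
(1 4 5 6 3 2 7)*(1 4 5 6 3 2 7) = (1 5 3 7 4 6 2)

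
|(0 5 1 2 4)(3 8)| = 10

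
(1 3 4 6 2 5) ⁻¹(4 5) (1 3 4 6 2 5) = (1 6) 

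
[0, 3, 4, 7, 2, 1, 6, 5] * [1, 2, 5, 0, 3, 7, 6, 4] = [1, 0, 3, 4, 5, 2, 6, 7]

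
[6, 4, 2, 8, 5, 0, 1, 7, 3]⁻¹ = [5, 6, 2, 8, 1, 4, 0, 7, 3]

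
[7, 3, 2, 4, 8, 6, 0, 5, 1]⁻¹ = [6, 8, 2, 1, 3, 7, 5, 0, 4]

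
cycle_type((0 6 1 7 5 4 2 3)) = 8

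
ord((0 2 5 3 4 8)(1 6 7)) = 6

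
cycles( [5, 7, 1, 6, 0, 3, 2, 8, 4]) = (0 5 3 6 2 1 7 8 4)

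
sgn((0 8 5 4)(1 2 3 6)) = 1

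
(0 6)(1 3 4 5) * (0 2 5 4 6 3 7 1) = (0 3 6 2 5)(1 7)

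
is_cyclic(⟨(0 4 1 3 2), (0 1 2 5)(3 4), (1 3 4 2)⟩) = no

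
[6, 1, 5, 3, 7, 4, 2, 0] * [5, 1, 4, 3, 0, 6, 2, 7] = [2, 1, 6, 3, 7, 0, 4, 5]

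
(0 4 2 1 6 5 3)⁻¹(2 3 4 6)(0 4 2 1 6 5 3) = (0 2 5 1)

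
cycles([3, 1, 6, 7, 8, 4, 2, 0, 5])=(0 3 7)(2 6)(4 8 5)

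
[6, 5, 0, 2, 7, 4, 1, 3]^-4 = [4, 3, 5, 1, 0, 2, 7, 6]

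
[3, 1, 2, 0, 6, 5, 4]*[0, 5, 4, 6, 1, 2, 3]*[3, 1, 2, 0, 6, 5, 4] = [4, 5, 6, 3, 0, 2, 1]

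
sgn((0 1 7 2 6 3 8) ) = 1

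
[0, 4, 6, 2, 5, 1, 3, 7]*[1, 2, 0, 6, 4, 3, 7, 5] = [1, 4, 7, 0, 3, 2, 6, 5]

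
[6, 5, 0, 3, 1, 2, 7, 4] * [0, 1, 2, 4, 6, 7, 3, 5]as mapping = [0→3, 1→7, 2→0, 3→4, 4→1, 5→2, 6→5, 7→6]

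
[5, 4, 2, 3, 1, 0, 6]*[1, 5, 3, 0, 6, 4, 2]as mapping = [0→4, 1→6, 2→3, 3→0, 4→5, 5→1, 6→2]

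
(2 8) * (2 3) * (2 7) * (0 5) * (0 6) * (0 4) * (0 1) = (0 5 6 4 1)(2 8 3 7)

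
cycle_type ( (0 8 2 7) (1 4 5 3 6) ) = 4.5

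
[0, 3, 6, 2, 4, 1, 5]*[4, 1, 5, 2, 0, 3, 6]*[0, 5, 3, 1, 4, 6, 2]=[4, 3, 2, 6, 0, 5, 1]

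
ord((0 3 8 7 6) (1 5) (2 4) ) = 10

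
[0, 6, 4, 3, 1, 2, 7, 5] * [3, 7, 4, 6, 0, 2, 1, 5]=[3, 1, 0, 6, 7, 4, 5, 2]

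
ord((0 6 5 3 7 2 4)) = 7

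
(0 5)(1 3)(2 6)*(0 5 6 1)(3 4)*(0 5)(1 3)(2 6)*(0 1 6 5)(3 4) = (0 2 4 6 5 1 3)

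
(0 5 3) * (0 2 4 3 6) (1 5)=(0 1 5 6) (2 4 3) 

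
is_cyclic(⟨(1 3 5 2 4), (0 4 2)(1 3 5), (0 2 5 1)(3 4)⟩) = no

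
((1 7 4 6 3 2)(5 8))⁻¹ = (1 2 3 6 4 7)(5 8)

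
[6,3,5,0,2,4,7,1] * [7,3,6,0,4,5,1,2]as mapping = [0→1,1→0,2→5,3→7,4→6,5→4,6→2,7→3]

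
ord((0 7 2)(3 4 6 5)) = 12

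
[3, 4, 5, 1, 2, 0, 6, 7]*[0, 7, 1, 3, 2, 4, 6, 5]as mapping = [0→3, 1→2, 2→4, 3→7, 4→1, 5→0, 6→6, 7→5]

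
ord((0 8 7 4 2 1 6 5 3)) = 9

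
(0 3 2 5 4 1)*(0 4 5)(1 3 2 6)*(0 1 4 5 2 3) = (0 3 6 4)(1 5 2)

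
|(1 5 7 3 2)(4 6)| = 10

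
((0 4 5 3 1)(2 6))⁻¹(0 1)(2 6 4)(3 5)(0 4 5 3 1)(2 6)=(0 4)(1 3)(2 5 6)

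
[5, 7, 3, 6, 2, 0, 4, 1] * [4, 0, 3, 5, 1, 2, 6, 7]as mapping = [0→2, 1→7, 2→5, 3→6, 4→3, 5→4, 6→1, 7→0]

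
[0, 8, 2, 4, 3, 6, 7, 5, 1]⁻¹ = [0, 8, 2, 4, 3, 7, 5, 6, 1]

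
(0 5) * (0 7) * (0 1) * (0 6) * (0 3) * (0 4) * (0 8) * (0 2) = (0 5 7 1 6 3 4 8 2)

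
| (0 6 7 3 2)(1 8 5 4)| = 20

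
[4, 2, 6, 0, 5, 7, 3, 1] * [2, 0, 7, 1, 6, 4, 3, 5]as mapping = [0→6, 1→7, 2→3, 3→2, 4→4, 5→5, 6→1, 7→0]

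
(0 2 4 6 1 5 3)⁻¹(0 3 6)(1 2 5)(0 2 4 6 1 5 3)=(0 1 2)(3 5 4)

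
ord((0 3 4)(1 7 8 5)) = 12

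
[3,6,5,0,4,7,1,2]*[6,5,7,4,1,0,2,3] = [4,2,0,6,1,3,5,7]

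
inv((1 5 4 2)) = (1 2 4 5)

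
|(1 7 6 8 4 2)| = 6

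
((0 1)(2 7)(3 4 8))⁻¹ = (0 1)(2 7)(3 8 4)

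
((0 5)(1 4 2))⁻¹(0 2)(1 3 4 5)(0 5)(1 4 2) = (0 4 3 2)(1 5)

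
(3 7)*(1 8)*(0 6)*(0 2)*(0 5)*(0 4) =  (0 6 2 5 4)(1 8)(3 7)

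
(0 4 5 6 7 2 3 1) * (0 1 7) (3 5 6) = (0 4 6) (2 5 3 7) 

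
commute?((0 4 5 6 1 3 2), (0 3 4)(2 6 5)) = no:(0 4 5 6 1 3 2)*(0 3 4)(2 6 5) = (1 4 2 3 6), (0 3 4)(2 6 5)*(0 4 5 6 1 3 2) = (0 2 1 3 5)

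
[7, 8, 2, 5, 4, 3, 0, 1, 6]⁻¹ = [6, 7, 2, 5, 4, 3, 8, 0, 1]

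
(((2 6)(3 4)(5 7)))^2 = ()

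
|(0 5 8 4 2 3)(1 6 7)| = 6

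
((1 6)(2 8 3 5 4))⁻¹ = (1 6)(2 4 5 3 8)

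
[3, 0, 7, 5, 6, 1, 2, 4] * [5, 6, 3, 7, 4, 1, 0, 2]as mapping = [0→7, 1→5, 2→2, 3→1, 4→0, 5→6, 6→3, 7→4]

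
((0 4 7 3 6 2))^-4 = (0 7 6)(2 4 3)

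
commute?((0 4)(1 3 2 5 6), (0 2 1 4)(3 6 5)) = no:(0 4)(1 3 2 5 6)*(0 2 1 4)(3 6 5) = (1 6 4 2 3), (0 2 1 4)(3 6 5)*(0 4)(1 3 2 5 6) = (0 5 2 3 1)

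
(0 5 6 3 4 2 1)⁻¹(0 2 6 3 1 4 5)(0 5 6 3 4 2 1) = (0 2 6 5 1 3 4)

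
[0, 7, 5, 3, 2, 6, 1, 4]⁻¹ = [0, 6, 4, 3, 7, 2, 5, 1]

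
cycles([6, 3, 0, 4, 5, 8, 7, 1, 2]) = (0 6 7 1 3 4 5 8 2)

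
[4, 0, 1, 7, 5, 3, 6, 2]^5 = [2, 7, 3, 4, 1, 0, 6, 5]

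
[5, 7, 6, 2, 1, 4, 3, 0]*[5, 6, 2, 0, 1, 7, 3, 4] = [7, 4, 3, 2, 6, 1, 0, 5]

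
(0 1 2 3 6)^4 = (0 6 3 2 1)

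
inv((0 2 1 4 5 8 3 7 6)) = (0 6 7 3 8 5 4 1 2)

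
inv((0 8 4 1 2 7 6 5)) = (0 5 6 7 2 1 4 8)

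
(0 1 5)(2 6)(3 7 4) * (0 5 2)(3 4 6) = (0 1 2 3 7 6)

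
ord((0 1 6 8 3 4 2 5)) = 8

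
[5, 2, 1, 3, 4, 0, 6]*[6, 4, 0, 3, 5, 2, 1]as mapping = [0→2, 1→0, 2→4, 3→3, 4→5, 5→6, 6→1]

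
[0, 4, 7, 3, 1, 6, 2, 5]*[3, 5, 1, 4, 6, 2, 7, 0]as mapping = [0→3, 1→6, 2→0, 3→4, 4→5, 5→7, 6→1, 7→2]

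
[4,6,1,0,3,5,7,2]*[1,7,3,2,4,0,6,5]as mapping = [0→4,1→6,2→7,3→1,4→2,5→0,6→5,7→3]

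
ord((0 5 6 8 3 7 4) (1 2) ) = 14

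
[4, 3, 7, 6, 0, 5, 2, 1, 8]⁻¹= [4, 7, 6, 1, 0, 5, 3, 2, 8]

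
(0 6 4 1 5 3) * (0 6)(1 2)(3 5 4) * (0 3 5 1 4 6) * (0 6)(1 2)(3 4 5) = (0 4 1)(2 5)(3 6)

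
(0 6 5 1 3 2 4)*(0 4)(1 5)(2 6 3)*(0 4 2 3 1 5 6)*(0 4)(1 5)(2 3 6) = (0 5 2)(1 6)(3 4)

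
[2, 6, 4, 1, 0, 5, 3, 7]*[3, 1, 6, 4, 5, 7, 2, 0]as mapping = [0→6, 1→2, 2→5, 3→1, 4→3, 5→7, 6→4, 7→0]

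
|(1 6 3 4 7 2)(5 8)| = 6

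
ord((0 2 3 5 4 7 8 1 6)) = 9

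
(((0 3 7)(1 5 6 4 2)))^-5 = (0 3 7)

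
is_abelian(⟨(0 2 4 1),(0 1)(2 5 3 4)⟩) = no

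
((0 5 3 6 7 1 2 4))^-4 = (0 7)(1 5)(2 3)(4 6)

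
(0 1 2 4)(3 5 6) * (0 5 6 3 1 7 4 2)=(0 7 4 5 3 6 1)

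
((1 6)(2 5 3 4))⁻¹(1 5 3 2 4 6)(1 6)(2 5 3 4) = (1 6 3 4 5 2)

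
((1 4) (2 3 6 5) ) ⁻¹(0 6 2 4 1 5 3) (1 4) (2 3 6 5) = (0 5 3 1 4 2 6) 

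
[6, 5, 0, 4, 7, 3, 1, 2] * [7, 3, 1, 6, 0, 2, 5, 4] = [5, 2, 7, 0, 4, 6, 3, 1]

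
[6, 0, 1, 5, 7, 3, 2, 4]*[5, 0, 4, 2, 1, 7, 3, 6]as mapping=[0→3, 1→5, 2→0, 3→7, 4→6, 5→2, 6→4, 7→1]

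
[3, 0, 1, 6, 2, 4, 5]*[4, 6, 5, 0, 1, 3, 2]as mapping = [0→0, 1→4, 2→6, 3→2, 4→5, 5→1, 6→3]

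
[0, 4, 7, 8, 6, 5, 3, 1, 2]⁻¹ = [0, 7, 8, 6, 1, 5, 4, 2, 3]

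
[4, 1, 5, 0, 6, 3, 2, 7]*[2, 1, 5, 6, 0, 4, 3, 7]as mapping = [0→0, 1→1, 2→4, 3→2, 4→3, 5→6, 6→5, 7→7]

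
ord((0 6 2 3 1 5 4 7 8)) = 9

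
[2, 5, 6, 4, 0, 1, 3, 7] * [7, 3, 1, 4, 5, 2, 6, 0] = [1, 2, 6, 5, 7, 3, 4, 0]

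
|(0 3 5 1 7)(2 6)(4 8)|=10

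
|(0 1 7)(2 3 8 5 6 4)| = 6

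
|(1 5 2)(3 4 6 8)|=12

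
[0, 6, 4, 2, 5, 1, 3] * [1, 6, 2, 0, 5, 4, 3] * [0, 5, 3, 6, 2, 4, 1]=[5, 6, 4, 3, 2, 1, 0]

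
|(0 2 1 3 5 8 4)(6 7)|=14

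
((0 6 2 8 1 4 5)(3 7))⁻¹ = (0 5 4 1 8 2 6)(3 7)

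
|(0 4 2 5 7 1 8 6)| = 8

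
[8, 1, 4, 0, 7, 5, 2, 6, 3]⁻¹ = [3, 1, 6, 8, 2, 5, 7, 4, 0]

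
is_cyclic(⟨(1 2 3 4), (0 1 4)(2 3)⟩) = no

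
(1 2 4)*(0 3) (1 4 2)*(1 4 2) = (0 3) (1 4 2) 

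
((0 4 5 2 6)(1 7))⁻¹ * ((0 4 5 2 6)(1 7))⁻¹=(0 2 4 6 5)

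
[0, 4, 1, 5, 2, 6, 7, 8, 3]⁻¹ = [0, 2, 4, 8, 1, 3, 5, 6, 7]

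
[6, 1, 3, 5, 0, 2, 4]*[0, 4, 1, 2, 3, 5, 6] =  [6, 4, 2, 5, 0, 1, 3]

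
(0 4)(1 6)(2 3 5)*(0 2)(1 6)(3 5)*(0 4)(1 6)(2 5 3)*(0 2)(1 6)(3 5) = (0 2 5 4 3)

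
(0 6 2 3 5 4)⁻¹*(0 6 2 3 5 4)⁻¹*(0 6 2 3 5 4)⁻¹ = (0 3)(2 4)(5 6)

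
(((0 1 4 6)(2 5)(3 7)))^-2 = (0 4)(1 6)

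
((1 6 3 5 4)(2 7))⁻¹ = (1 4 5 3 6)(2 7)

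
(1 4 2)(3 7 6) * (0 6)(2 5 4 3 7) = (0 6 7)(1 3 2)(4 5)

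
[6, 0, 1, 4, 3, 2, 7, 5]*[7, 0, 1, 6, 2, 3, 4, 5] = [4, 7, 0, 2, 6, 1, 5, 3]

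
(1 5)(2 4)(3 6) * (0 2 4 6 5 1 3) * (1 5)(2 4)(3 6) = (0 4 2 3 1 5 6)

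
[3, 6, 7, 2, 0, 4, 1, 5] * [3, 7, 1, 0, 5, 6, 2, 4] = [0, 2, 4, 1, 3, 5, 7, 6]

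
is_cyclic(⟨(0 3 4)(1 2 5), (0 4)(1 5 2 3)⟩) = no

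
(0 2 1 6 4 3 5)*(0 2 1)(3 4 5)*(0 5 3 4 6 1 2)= (0 2 5)(3 4 6)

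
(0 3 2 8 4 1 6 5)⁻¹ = (0 5 6 1 4 8 2 3)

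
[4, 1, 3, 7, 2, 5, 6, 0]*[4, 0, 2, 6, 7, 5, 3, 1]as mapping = [0→7, 1→0, 2→6, 3→1, 4→2, 5→5, 6→3, 7→4]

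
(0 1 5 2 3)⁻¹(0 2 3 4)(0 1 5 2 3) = (0 4 1 3)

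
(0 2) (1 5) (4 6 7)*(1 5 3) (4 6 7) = (0 2) (1 3) (4 7 6) 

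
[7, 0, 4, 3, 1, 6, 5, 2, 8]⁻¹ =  [1, 4, 7, 3, 2, 6, 5, 0, 8]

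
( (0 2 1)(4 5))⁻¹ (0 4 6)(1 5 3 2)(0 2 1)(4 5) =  (0 4 3 1)(2 5 6)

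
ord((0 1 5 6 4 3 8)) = 7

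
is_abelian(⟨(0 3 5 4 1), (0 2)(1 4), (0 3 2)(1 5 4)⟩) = no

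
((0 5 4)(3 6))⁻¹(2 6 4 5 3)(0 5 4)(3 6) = (0 4 6 2 3)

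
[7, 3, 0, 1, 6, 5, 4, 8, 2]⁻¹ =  [2, 3, 8, 1, 6, 5, 4, 0, 7]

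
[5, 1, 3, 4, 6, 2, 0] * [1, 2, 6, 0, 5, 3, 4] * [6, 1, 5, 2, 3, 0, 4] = [2, 5, 6, 0, 3, 4, 1]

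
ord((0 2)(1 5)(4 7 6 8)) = 4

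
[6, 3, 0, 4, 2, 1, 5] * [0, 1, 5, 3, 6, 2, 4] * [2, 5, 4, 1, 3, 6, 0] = [3, 1, 2, 0, 6, 5, 4]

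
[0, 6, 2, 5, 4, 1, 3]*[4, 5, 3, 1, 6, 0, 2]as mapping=[0→4, 1→2, 2→3, 3→0, 4→6, 5→5, 6→1]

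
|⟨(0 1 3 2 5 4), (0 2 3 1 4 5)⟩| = 720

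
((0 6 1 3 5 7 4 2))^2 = (0 1 5 4)(2 6 3 7)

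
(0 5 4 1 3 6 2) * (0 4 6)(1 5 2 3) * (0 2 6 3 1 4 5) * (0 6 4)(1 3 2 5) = (0 4 6 3 5 2 1)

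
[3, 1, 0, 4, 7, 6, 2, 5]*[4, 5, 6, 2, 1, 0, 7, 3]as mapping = [0→2, 1→5, 2→4, 3→1, 4→3, 5→7, 6→6, 7→0]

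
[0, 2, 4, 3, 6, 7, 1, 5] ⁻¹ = [0, 6, 1, 3, 2, 7, 4, 5] 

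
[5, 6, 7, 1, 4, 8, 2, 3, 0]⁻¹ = [8, 3, 6, 7, 4, 0, 1, 2, 5]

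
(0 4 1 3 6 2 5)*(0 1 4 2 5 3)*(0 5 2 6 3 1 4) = (0 6 2 1 5 4)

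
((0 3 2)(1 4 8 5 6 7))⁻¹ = (0 2 3)(1 7 6 5 8 4)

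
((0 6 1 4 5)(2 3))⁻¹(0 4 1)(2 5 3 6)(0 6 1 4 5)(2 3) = (0 2 1 3)(4 6 5)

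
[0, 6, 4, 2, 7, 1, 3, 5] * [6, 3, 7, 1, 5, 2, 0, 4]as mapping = [0→6, 1→0, 2→5, 3→7, 4→4, 5→3, 6→1, 7→2]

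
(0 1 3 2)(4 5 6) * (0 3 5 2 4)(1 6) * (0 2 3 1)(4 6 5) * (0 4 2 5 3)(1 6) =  (0 3 1 2 6 5 4)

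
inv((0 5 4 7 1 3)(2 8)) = (0 3 1 7 4 5)(2 8)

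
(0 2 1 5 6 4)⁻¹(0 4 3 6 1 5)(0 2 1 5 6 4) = (0 3 4 5 6 2)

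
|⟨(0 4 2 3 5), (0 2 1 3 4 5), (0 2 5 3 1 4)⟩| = 720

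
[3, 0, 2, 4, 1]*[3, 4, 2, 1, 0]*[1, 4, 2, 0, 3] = [4, 0, 2, 1, 3]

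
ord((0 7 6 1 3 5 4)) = 7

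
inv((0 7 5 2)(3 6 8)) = (0 2 5 7)(3 8 6)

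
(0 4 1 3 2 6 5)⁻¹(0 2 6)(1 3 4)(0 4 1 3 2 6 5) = (1 3 2)(4 6 5)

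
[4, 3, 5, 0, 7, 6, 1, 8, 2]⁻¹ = [3, 6, 8, 1, 0, 2, 5, 4, 7]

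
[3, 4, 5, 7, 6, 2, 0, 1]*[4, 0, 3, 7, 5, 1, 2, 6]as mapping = [0→7, 1→5, 2→1, 3→6, 4→2, 5→3, 6→4, 7→0]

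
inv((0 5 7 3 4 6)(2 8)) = (0 6 4 3 7 5)(2 8)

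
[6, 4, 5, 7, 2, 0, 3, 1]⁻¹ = [5, 7, 4, 6, 1, 2, 0, 3]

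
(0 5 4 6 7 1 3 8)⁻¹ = (0 8 3 1 7 6 4 5)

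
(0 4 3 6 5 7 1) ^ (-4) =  (0 6 1 3 7 4 5) 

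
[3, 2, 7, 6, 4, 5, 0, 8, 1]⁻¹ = [6, 8, 1, 0, 4, 5, 3, 2, 7]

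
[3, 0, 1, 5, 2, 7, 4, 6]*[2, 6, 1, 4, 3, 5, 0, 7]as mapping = [0→4, 1→2, 2→6, 3→5, 4→1, 5→7, 6→3, 7→0]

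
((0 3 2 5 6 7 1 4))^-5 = (0 5 1 3 6 4 2 7)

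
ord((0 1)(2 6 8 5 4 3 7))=14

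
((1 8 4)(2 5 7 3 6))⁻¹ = (1 4 8)(2 6 3 7 5)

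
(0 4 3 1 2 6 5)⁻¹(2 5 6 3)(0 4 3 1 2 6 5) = (0 5 1 6)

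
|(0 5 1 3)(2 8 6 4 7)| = 20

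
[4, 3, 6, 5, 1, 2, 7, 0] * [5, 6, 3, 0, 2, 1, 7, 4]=[2, 0, 7, 1, 6, 3, 4, 5]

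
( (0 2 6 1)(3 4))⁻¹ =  (0 1 6 2)(3 4)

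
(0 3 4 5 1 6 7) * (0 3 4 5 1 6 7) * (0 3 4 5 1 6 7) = (0 5 7 4 6 3 1)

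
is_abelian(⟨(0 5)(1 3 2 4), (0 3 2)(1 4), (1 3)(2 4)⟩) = no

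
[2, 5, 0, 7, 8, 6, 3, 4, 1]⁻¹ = [2, 8, 0, 6, 7, 1, 5, 3, 4]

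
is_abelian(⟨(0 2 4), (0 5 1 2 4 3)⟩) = no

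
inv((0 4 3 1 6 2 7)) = (0 7 2 6 1 3 4)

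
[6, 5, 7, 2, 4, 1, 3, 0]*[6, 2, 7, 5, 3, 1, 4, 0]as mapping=[0→4, 1→1, 2→0, 3→7, 4→3, 5→2, 6→5, 7→6]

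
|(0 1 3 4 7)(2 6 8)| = 15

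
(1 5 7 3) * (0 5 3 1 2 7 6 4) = (0 5 6 4)(1 3 2 7)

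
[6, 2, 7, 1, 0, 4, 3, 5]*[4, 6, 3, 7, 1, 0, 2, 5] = [2, 3, 5, 6, 4, 1, 7, 0]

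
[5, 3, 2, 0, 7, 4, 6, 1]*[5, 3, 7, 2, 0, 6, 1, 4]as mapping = [0→6, 1→2, 2→7, 3→5, 4→4, 5→0, 6→1, 7→3]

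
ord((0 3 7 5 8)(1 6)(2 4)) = 10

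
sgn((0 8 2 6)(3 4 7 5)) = 1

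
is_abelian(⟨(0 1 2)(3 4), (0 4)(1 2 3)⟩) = no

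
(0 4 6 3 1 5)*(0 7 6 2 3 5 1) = (0 4 2 3)(5 7 6)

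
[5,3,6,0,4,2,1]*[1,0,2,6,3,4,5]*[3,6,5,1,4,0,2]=[4,2,0,6,1,5,3]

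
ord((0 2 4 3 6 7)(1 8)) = 6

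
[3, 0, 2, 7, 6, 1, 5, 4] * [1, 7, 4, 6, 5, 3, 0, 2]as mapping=[0→6, 1→1, 2→4, 3→2, 4→0, 5→7, 6→3, 7→5]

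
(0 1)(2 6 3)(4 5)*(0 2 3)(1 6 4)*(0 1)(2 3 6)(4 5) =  (0 2 5)(1 3 6)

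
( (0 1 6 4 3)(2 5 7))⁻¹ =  (0 3 4 6 1)(2 7 5)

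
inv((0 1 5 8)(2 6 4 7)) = (0 8 5 1)(2 7 4 6)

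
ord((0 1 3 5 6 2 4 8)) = 8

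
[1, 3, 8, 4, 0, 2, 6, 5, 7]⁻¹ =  [4, 0, 5, 1, 3, 7, 6, 8, 2]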